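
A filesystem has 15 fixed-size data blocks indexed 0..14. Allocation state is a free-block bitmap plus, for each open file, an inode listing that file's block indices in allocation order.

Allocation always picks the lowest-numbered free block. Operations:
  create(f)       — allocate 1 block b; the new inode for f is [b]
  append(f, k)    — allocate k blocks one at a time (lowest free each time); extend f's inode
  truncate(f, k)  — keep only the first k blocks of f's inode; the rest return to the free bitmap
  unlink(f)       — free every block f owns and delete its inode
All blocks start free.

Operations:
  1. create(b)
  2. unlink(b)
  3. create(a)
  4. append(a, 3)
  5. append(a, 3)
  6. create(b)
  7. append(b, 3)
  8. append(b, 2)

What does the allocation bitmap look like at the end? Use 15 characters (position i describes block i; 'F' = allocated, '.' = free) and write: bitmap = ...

after create(b) → b:[0]  free=[F..............]
after unlink(b) →   free=[...............]
after create(a) → a:[0]  free=[F..............]
after append(a, 3) → a:[0, 1, 2, 3]  free=[FFFF...........]
after append(a, 3) → a:[0, 1, 2, 3, 4, 5, 6]  free=[FFFFFFF........]
after create(b) → a:[0, 1, 2, 3, 4, 5, 6], b:[7]  free=[FFFFFFFF.......]
after append(b, 3) → a:[0, 1, 2, 3, 4, 5, 6], b:[7, 8, 9, 10]  free=[FFFFFFFFFFF....]
after append(b, 2) → a:[0, 1, 2, 3, 4, 5, 6], b:[7, 8, 9, 10, 11, 12]  free=[FFFFFFFFFFFFF..]

bitmap = FFFFFFFFFFFFF..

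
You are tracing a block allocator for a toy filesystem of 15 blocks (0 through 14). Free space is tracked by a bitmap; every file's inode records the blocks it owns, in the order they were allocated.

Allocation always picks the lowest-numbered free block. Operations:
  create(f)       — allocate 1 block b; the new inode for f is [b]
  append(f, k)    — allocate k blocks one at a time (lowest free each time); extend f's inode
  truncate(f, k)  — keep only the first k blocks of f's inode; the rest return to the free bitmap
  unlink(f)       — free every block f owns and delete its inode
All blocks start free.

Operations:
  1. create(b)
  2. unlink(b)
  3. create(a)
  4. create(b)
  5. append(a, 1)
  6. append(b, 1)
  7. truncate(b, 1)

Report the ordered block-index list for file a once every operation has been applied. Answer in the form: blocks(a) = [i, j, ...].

[1] create(b) — b=0 (map F..............)
[2] unlink(b) —  (map ...............)
[3] create(a) — a=0 (map F..............)
[4] create(b) — a=0 b=1 (map FF.............)
[5] append(a, 1) — a=0,2 b=1 (map FFF............)
[6] append(b, 1) — a=0,2 b=1,3 (map FFFF...........)
[7] truncate(b, 1) — a=0,2 b=1 (map FFF............)

blocks(a) = [0, 2]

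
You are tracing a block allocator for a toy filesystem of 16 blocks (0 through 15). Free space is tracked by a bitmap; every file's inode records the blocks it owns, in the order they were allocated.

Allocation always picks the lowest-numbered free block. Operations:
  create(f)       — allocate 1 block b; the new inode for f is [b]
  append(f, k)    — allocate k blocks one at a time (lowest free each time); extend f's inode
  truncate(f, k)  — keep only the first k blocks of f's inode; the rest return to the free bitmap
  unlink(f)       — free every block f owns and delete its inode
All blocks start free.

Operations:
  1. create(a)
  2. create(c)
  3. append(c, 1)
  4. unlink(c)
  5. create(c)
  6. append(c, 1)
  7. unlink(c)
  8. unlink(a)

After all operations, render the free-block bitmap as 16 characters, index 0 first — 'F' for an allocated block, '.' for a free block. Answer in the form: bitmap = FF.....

bitmap = ................

create(a): bitmap=F............... | a=[0]
create(c): bitmap=FF.............. | a=[0] c=[1]
append(c, 1): bitmap=FFF............. | a=[0] c=[1, 2]
unlink(c): bitmap=F............... | a=[0]
create(c): bitmap=FF.............. | a=[0] c=[1]
append(c, 1): bitmap=FFF............. | a=[0] c=[1, 2]
unlink(c): bitmap=F............... | a=[0]
unlink(a): bitmap=................ | 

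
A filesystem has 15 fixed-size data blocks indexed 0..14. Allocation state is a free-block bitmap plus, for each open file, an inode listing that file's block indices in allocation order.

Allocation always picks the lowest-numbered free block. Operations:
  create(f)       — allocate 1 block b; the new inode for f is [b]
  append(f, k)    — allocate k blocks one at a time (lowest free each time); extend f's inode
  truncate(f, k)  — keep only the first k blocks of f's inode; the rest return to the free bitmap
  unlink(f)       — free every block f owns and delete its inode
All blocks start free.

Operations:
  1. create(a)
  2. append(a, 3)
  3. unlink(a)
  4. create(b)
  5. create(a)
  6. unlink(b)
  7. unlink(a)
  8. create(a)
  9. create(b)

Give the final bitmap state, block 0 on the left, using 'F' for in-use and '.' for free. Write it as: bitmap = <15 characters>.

bitmap = FF.............

  1. create(a)  ⇒  F..............  {a→[0]}
  2. append(a, 3)  ⇒  FFFF...........  {a→[0, 1, 2, 3]}
  3. unlink(a)  ⇒  ...............  {}
  4. create(b)  ⇒  F..............  {b→[0]}
  5. create(a)  ⇒  FF.............  {a→[1]; b→[0]}
  6. unlink(b)  ⇒  .F.............  {a→[1]}
  7. unlink(a)  ⇒  ...............  {}
  8. create(a)  ⇒  F..............  {a→[0]}
  9. create(b)  ⇒  FF.............  {a→[0]; b→[1]}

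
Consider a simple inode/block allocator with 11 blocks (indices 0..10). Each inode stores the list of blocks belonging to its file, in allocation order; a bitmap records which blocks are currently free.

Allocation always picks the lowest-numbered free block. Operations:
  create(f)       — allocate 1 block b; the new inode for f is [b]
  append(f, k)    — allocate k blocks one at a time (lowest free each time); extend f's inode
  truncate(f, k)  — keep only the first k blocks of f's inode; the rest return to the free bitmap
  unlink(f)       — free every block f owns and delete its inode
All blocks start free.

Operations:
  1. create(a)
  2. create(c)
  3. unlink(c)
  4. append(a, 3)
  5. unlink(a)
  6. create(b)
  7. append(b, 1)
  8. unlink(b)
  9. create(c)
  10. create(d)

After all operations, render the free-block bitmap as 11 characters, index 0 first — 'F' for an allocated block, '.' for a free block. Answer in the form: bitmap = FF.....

  1. create(a)  ⇒  F..........  {a→[0]}
  2. create(c)  ⇒  FF.........  {a→[0]; c→[1]}
  3. unlink(c)  ⇒  F..........  {a→[0]}
  4. append(a, 3)  ⇒  FFFF.......  {a→[0, 1, 2, 3]}
  5. unlink(a)  ⇒  ...........  {}
  6. create(b)  ⇒  F..........  {b→[0]}
  7. append(b, 1)  ⇒  FF.........  {b→[0, 1]}
  8. unlink(b)  ⇒  ...........  {}
  9. create(c)  ⇒  F..........  {c→[0]}
  10. create(d)  ⇒  FF.........  {c→[0]; d→[1]}

bitmap = FF.........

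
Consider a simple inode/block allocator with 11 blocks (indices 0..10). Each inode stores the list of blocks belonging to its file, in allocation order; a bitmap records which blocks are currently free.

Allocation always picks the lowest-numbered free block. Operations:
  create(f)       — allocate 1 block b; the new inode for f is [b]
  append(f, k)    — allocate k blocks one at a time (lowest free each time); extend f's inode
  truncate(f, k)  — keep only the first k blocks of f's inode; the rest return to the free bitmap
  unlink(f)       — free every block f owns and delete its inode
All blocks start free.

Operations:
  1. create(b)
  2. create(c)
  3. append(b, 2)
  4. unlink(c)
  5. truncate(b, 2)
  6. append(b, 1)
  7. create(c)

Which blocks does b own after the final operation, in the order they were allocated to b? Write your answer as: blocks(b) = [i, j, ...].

blocks(b) = [0, 2, 1]

create(b): bitmap=F.......... | b=[0]
create(c): bitmap=FF......... | b=[0] c=[1]
append(b, 2): bitmap=FFFF....... | b=[0, 2, 3] c=[1]
unlink(c): bitmap=F.FF....... | b=[0, 2, 3]
truncate(b, 2): bitmap=F.F........ | b=[0, 2]
append(b, 1): bitmap=FFF........ | b=[0, 2, 1]
create(c): bitmap=FFFF....... | b=[0, 2, 1] c=[3]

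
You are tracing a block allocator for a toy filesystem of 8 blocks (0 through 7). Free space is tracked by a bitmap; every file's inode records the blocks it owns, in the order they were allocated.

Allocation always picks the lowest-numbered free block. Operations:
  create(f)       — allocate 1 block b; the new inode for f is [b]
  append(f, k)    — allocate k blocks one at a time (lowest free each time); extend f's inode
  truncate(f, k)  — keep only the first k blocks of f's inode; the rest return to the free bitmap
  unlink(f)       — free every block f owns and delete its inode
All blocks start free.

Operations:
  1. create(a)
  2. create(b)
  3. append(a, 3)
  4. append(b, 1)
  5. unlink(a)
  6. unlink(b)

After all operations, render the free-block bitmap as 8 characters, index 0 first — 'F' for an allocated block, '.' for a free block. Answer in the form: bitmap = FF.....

  1. create(a)  ⇒  F.......  {a→[0]}
  2. create(b)  ⇒  FF......  {a→[0]; b→[1]}
  3. append(a, 3)  ⇒  FFFFF...  {a→[0, 2, 3, 4]; b→[1]}
  4. append(b, 1)  ⇒  FFFFFF..  {a→[0, 2, 3, 4]; b→[1, 5]}
  5. unlink(a)  ⇒  .F...F..  {b→[1, 5]}
  6. unlink(b)  ⇒  ........  {}

bitmap = ........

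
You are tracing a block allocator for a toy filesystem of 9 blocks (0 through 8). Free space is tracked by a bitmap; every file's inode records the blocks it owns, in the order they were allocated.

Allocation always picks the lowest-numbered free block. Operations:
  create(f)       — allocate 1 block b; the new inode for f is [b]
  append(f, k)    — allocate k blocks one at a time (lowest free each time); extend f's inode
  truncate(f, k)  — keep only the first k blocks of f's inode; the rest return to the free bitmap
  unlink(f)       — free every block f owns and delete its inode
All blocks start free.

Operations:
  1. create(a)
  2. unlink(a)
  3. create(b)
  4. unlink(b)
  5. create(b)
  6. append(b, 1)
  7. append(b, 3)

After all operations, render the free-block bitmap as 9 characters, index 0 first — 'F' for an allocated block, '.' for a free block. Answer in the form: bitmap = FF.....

bitmap = FFFFF....

create(a): bitmap=F........ | a=[0]
unlink(a): bitmap=......... | 
create(b): bitmap=F........ | b=[0]
unlink(b): bitmap=......... | 
create(b): bitmap=F........ | b=[0]
append(b, 1): bitmap=FF....... | b=[0, 1]
append(b, 3): bitmap=FFFFF.... | b=[0, 1, 2, 3, 4]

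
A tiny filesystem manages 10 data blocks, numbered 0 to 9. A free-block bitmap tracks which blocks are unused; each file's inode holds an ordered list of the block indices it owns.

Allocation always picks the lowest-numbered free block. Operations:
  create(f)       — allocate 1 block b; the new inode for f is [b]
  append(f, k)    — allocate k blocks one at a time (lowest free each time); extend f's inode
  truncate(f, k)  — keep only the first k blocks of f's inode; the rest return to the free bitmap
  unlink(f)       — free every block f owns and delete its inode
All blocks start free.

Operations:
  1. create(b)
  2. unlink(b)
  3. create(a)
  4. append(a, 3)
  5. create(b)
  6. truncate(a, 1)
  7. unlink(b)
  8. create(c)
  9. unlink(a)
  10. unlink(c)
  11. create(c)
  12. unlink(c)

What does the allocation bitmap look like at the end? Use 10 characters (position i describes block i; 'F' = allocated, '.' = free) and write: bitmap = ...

  1. create(b)  ⇒  F.........  {b→[0]}
  2. unlink(b)  ⇒  ..........  {}
  3. create(a)  ⇒  F.........  {a→[0]}
  4. append(a, 3)  ⇒  FFFF......  {a→[0, 1, 2, 3]}
  5. create(b)  ⇒  FFFFF.....  {a→[0, 1, 2, 3]; b→[4]}
  6. truncate(a, 1)  ⇒  F...F.....  {a→[0]; b→[4]}
  7. unlink(b)  ⇒  F.........  {a→[0]}
  8. create(c)  ⇒  FF........  {a→[0]; c→[1]}
  9. unlink(a)  ⇒  .F........  {c→[1]}
  10. unlink(c)  ⇒  ..........  {}
  11. create(c)  ⇒  F.........  {c→[0]}
  12. unlink(c)  ⇒  ..........  {}

bitmap = ..........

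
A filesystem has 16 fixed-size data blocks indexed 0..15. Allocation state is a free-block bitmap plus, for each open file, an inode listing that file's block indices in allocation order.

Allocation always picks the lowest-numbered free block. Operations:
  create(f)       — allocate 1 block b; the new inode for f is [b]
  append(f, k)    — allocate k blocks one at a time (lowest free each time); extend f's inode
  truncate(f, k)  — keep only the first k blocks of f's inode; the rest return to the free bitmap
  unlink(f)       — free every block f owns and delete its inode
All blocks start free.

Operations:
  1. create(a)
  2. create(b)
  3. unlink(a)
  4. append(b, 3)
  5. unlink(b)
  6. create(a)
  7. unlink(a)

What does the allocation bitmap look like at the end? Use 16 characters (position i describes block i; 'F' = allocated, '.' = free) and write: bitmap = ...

bitmap = ................

  1. create(a)  ⇒  F...............  {a→[0]}
  2. create(b)  ⇒  FF..............  {a→[0]; b→[1]}
  3. unlink(a)  ⇒  .F..............  {b→[1]}
  4. append(b, 3)  ⇒  FFFF............  {b→[1, 0, 2, 3]}
  5. unlink(b)  ⇒  ................  {}
  6. create(a)  ⇒  F...............  {a→[0]}
  7. unlink(a)  ⇒  ................  {}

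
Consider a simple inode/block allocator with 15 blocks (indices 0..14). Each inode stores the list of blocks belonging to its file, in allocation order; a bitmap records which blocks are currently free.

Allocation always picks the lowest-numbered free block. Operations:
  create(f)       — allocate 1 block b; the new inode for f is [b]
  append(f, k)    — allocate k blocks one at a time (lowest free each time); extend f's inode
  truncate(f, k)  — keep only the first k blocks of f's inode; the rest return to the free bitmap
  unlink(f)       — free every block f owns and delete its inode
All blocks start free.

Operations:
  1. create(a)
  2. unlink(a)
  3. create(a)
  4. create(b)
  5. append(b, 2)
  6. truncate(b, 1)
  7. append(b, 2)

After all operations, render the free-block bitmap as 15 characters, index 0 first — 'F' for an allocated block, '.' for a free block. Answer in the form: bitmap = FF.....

bitmap = FFFF...........

create(a): bitmap=F.............. | a=[0]
unlink(a): bitmap=............... | 
create(a): bitmap=F.............. | a=[0]
create(b): bitmap=FF............. | a=[0] b=[1]
append(b, 2): bitmap=FFFF........... | a=[0] b=[1, 2, 3]
truncate(b, 1): bitmap=FF............. | a=[0] b=[1]
append(b, 2): bitmap=FFFF........... | a=[0] b=[1, 2, 3]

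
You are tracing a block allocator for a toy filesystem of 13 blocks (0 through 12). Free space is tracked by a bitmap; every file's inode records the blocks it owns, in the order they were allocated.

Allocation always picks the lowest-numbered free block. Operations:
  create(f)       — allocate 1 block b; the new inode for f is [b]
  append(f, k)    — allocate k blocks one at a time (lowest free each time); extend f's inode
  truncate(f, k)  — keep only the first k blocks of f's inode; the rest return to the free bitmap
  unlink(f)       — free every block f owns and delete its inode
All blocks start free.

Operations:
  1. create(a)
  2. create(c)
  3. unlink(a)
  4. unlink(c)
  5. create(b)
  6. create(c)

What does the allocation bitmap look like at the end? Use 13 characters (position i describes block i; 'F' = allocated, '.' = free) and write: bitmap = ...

bitmap = FF...........

create(a): bitmap=F............ | a=[0]
create(c): bitmap=FF........... | a=[0] c=[1]
unlink(a): bitmap=.F........... | c=[1]
unlink(c): bitmap=............. | 
create(b): bitmap=F............ | b=[0]
create(c): bitmap=FF........... | b=[0] c=[1]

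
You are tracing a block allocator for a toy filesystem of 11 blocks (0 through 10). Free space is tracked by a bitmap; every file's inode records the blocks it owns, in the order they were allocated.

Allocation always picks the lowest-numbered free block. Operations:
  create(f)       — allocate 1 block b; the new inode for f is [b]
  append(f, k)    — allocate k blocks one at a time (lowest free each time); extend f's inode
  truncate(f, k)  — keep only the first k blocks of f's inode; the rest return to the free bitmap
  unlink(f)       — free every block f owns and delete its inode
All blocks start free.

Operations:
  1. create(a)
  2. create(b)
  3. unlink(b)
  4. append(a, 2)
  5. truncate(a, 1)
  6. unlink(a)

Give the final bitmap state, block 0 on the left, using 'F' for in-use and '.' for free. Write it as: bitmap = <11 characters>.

  1. create(a)  ⇒  F..........  {a→[0]}
  2. create(b)  ⇒  FF.........  {a→[0]; b→[1]}
  3. unlink(b)  ⇒  F..........  {a→[0]}
  4. append(a, 2)  ⇒  FFF........  {a→[0, 1, 2]}
  5. truncate(a, 1)  ⇒  F..........  {a→[0]}
  6. unlink(a)  ⇒  ...........  {}

bitmap = ...........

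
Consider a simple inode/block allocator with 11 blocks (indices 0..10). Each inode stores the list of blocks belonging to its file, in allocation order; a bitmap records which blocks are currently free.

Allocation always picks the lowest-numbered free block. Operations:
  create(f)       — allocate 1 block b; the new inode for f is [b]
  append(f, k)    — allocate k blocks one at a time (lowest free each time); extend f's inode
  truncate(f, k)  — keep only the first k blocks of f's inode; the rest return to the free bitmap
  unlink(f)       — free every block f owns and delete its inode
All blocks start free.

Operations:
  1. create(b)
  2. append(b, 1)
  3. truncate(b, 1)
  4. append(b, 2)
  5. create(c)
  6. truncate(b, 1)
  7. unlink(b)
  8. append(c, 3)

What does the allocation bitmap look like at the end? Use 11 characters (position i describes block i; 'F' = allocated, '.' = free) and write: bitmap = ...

bitmap = FFFF.......

after create(b) → b:[0]  free=[F..........]
after append(b, 1) → b:[0, 1]  free=[FF.........]
after truncate(b, 1) → b:[0]  free=[F..........]
after append(b, 2) → b:[0, 1, 2]  free=[FFF........]
after create(c) → b:[0, 1, 2], c:[3]  free=[FFFF.......]
after truncate(b, 1) → b:[0], c:[3]  free=[F..F.......]
after unlink(b) → c:[3]  free=[...F.......]
after append(c, 3) → c:[3, 0, 1, 2]  free=[FFFF.......]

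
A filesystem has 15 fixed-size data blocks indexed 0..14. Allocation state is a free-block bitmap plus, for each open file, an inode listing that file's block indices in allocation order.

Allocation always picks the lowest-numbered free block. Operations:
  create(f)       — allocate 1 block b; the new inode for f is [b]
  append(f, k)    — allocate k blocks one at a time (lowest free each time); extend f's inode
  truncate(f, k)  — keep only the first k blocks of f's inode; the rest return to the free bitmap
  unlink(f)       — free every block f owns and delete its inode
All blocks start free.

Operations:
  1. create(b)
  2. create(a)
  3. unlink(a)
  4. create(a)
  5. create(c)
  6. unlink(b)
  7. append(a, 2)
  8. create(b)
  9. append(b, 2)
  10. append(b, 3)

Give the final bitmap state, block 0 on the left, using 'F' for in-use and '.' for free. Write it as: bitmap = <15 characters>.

bitmap = FFFFFFFFFF.....

  1. create(b)  ⇒  F..............  {b→[0]}
  2. create(a)  ⇒  FF.............  {a→[1]; b→[0]}
  3. unlink(a)  ⇒  F..............  {b→[0]}
  4. create(a)  ⇒  FF.............  {a→[1]; b→[0]}
  5. create(c)  ⇒  FFF............  {a→[1]; b→[0]; c→[2]}
  6. unlink(b)  ⇒  .FF............  {a→[1]; c→[2]}
  7. append(a, 2)  ⇒  FFFF...........  {a→[1, 0, 3]; c→[2]}
  8. create(b)  ⇒  FFFFF..........  {a→[1, 0, 3]; b→[4]; c→[2]}
  9. append(b, 2)  ⇒  FFFFFFF........  {a→[1, 0, 3]; b→[4, 5, 6]; c→[2]}
  10. append(b, 3)  ⇒  FFFFFFFFFF.....  {a→[1, 0, 3]; b→[4, 5, 6, 7, 8, 9]; c→[2]}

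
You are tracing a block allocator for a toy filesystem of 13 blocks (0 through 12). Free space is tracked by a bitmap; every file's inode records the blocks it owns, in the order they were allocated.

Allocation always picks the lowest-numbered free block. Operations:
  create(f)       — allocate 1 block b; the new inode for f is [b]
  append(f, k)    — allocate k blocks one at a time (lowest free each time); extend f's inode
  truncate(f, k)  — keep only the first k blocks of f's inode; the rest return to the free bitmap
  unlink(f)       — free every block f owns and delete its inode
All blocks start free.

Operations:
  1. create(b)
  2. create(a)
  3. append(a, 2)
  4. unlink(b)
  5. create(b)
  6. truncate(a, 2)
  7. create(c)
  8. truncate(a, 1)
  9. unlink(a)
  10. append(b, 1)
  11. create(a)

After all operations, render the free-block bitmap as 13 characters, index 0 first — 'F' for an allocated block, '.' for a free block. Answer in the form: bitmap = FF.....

[1] create(b) — b=0 (map F............)
[2] create(a) — a=1 b=0 (map FF...........)
[3] append(a, 2) — a=1,2,3 b=0 (map FFFF.........)
[4] unlink(b) — a=1,2,3 (map .FFF.........)
[5] create(b) — a=1,2,3 b=0 (map FFFF.........)
[6] truncate(a, 2) — a=1,2 b=0 (map FFF..........)
[7] create(c) — a=1,2 b=0 c=3 (map FFFF.........)
[8] truncate(a, 1) — a=1 b=0 c=3 (map FF.F.........)
[9] unlink(a) — b=0 c=3 (map F..F.........)
[10] append(b, 1) — b=0,1 c=3 (map FF.F.........)
[11] create(a) — a=2 b=0,1 c=3 (map FFFF.........)

bitmap = FFFF.........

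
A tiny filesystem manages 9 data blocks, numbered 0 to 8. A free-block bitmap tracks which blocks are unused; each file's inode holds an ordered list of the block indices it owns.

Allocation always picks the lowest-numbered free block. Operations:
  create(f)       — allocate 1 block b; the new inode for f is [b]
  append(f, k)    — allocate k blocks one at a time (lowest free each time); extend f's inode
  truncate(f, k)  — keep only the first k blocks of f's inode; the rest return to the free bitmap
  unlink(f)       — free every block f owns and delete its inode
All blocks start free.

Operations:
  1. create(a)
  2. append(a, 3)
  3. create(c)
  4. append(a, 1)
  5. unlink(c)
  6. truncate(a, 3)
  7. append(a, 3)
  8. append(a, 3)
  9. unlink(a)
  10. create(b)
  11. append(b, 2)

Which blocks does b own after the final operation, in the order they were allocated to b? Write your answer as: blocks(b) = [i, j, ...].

blocks(b) = [0, 1, 2]

create(a): bitmap=F........ | a=[0]
append(a, 3): bitmap=FFFF..... | a=[0, 1, 2, 3]
create(c): bitmap=FFFFF.... | a=[0, 1, 2, 3] c=[4]
append(a, 1): bitmap=FFFFFF... | a=[0, 1, 2, 3, 5] c=[4]
unlink(c): bitmap=FFFF.F... | a=[0, 1, 2, 3, 5]
truncate(a, 3): bitmap=FFF...... | a=[0, 1, 2]
append(a, 3): bitmap=FFFFFF... | a=[0, 1, 2, 3, 4, 5]
append(a, 3): bitmap=FFFFFFFFF | a=[0, 1, 2, 3, 4, 5, 6, 7, 8]
unlink(a): bitmap=......... | 
create(b): bitmap=F........ | b=[0]
append(b, 2): bitmap=FFF...... | b=[0, 1, 2]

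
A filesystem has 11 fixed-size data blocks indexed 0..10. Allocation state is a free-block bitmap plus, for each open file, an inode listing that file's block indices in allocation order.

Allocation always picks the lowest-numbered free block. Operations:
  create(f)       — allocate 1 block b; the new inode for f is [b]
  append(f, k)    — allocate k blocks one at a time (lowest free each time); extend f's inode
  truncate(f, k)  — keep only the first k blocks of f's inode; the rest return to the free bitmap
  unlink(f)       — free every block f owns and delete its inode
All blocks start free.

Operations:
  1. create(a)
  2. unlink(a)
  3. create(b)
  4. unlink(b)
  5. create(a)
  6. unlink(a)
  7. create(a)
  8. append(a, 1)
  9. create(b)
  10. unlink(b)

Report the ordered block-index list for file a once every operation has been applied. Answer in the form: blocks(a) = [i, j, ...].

blocks(a) = [0, 1]

after create(a) → a:[0]  free=[F..........]
after unlink(a) →   free=[...........]
after create(b) → b:[0]  free=[F..........]
after unlink(b) →   free=[...........]
after create(a) → a:[0]  free=[F..........]
after unlink(a) →   free=[...........]
after create(a) → a:[0]  free=[F..........]
after append(a, 1) → a:[0, 1]  free=[FF.........]
after create(b) → a:[0, 1], b:[2]  free=[FFF........]
after unlink(b) → a:[0, 1]  free=[FF.........]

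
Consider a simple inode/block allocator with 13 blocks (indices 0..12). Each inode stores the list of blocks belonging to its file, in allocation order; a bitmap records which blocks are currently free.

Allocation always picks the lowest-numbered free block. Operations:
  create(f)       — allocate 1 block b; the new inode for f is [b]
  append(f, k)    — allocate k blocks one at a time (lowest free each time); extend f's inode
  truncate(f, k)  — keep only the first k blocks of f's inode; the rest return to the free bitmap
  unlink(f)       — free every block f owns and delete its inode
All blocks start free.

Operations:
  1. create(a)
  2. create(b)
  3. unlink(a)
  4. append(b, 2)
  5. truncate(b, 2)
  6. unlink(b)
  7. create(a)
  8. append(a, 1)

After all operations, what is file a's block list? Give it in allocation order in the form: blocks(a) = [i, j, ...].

  1. create(a)  ⇒  F............  {a→[0]}
  2. create(b)  ⇒  FF...........  {a→[0]; b→[1]}
  3. unlink(a)  ⇒  .F...........  {b→[1]}
  4. append(b, 2)  ⇒  FFF..........  {b→[1, 0, 2]}
  5. truncate(b, 2)  ⇒  FF...........  {b→[1, 0]}
  6. unlink(b)  ⇒  .............  {}
  7. create(a)  ⇒  F............  {a→[0]}
  8. append(a, 1)  ⇒  FF...........  {a→[0, 1]}

blocks(a) = [0, 1]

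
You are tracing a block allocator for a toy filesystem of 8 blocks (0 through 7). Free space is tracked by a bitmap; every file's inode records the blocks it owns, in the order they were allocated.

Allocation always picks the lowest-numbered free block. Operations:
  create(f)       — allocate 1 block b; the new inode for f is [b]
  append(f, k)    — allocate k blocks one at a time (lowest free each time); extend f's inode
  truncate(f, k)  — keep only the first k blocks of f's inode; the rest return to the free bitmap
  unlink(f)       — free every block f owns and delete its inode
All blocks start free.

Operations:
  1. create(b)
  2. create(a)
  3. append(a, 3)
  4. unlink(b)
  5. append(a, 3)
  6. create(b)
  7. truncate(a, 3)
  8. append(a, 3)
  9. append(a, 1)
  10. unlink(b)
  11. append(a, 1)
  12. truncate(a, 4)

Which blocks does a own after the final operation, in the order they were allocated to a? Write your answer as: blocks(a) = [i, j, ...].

blocks(a) = [1, 2, 3, 0]

  1. create(b)  ⇒  F.......  {b→[0]}
  2. create(a)  ⇒  FF......  {a→[1]; b→[0]}
  3. append(a, 3)  ⇒  FFFFF...  {a→[1, 2, 3, 4]; b→[0]}
  4. unlink(b)  ⇒  .FFFF...  {a→[1, 2, 3, 4]}
  5. append(a, 3)  ⇒  FFFFFFF.  {a→[1, 2, 3, 4, 0, 5, 6]}
  6. create(b)  ⇒  FFFFFFFF  {a→[1, 2, 3, 4, 0, 5, 6]; b→[7]}
  7. truncate(a, 3)  ⇒  .FFF...F  {a→[1, 2, 3]; b→[7]}
  8. append(a, 3)  ⇒  FFFFFF.F  {a→[1, 2, 3, 0, 4, 5]; b→[7]}
  9. append(a, 1)  ⇒  FFFFFFFF  {a→[1, 2, 3, 0, 4, 5, 6]; b→[7]}
  10. unlink(b)  ⇒  FFFFFFF.  {a→[1, 2, 3, 0, 4, 5, 6]}
  11. append(a, 1)  ⇒  FFFFFFFF  {a→[1, 2, 3, 0, 4, 5, 6, 7]}
  12. truncate(a, 4)  ⇒  FFFF....  {a→[1, 2, 3, 0]}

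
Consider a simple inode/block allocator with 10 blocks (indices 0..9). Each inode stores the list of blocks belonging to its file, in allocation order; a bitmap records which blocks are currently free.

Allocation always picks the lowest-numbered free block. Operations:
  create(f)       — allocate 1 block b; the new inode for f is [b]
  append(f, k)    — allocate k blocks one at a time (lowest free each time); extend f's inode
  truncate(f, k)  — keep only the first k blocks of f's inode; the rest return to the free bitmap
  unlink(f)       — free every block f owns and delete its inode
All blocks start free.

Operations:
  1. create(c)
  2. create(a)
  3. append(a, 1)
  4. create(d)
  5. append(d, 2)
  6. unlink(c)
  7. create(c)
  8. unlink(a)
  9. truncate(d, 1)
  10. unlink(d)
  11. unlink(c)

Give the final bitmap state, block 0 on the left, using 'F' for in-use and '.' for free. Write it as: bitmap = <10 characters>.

  1. create(c)  ⇒  F.........  {c→[0]}
  2. create(a)  ⇒  FF........  {a→[1]; c→[0]}
  3. append(a, 1)  ⇒  FFF.......  {a→[1, 2]; c→[0]}
  4. create(d)  ⇒  FFFF......  {a→[1, 2]; c→[0]; d→[3]}
  5. append(d, 2)  ⇒  FFFFFF....  {a→[1, 2]; c→[0]; d→[3, 4, 5]}
  6. unlink(c)  ⇒  .FFFFF....  {a→[1, 2]; d→[3, 4, 5]}
  7. create(c)  ⇒  FFFFFF....  {a→[1, 2]; c→[0]; d→[3, 4, 5]}
  8. unlink(a)  ⇒  F..FFF....  {c→[0]; d→[3, 4, 5]}
  9. truncate(d, 1)  ⇒  F..F......  {c→[0]; d→[3]}
  10. unlink(d)  ⇒  F.........  {c→[0]}
  11. unlink(c)  ⇒  ..........  {}

bitmap = ..........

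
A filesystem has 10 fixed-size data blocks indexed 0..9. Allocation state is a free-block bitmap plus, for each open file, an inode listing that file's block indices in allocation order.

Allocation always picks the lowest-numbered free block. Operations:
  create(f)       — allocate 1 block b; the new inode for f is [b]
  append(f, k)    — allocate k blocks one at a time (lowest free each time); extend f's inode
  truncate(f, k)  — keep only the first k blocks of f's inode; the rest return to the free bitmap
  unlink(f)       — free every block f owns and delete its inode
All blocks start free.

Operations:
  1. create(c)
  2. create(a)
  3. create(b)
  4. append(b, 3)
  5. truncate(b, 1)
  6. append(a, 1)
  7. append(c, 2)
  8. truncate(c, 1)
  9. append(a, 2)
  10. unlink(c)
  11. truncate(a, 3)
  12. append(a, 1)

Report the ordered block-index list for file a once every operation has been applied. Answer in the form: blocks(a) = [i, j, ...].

blocks(a) = [1, 3, 4, 0]

[1] create(c) — c=0 (map F.........)
[2] create(a) — a=1 c=0 (map FF........)
[3] create(b) — a=1 b=2 c=0 (map FFF.......)
[4] append(b, 3) — a=1 b=2,3,4,5 c=0 (map FFFFFF....)
[5] truncate(b, 1) — a=1 b=2 c=0 (map FFF.......)
[6] append(a, 1) — a=1,3 b=2 c=0 (map FFFF......)
[7] append(c, 2) — a=1,3 b=2 c=0,4,5 (map FFFFFF....)
[8] truncate(c, 1) — a=1,3 b=2 c=0 (map FFFF......)
[9] append(a, 2) — a=1,3,4,5 b=2 c=0 (map FFFFFF....)
[10] unlink(c) — a=1,3,4,5 b=2 (map .FFFFF....)
[11] truncate(a, 3) — a=1,3,4 b=2 (map .FFFF.....)
[12] append(a, 1) — a=1,3,4,0 b=2 (map FFFFF.....)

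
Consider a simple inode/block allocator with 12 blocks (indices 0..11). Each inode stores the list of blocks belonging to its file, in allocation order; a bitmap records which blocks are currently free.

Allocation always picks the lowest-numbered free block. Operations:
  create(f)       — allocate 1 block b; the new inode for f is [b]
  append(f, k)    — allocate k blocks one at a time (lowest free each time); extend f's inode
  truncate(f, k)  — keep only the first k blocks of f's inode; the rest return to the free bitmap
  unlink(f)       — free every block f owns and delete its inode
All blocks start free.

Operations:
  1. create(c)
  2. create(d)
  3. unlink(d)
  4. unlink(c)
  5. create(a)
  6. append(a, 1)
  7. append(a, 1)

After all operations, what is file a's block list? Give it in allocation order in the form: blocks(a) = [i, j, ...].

  1. create(c)  ⇒  F...........  {c→[0]}
  2. create(d)  ⇒  FF..........  {c→[0]; d→[1]}
  3. unlink(d)  ⇒  F...........  {c→[0]}
  4. unlink(c)  ⇒  ............  {}
  5. create(a)  ⇒  F...........  {a→[0]}
  6. append(a, 1)  ⇒  FF..........  {a→[0, 1]}
  7. append(a, 1)  ⇒  FFF.........  {a→[0, 1, 2]}

blocks(a) = [0, 1, 2]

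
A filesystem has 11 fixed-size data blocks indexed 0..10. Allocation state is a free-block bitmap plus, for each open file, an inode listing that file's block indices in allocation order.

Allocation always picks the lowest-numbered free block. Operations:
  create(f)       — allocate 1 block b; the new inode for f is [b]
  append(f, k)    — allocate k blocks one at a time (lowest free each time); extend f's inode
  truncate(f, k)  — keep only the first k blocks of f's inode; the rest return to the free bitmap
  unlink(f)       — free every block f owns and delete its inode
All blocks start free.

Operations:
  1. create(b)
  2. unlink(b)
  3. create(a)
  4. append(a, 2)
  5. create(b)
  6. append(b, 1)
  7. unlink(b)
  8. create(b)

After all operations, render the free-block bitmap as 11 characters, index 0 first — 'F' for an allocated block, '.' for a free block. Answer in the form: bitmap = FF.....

after create(b) → b:[0]  free=[F..........]
after unlink(b) →   free=[...........]
after create(a) → a:[0]  free=[F..........]
after append(a, 2) → a:[0, 1, 2]  free=[FFF........]
after create(b) → a:[0, 1, 2], b:[3]  free=[FFFF.......]
after append(b, 1) → a:[0, 1, 2], b:[3, 4]  free=[FFFFF......]
after unlink(b) → a:[0, 1, 2]  free=[FFF........]
after create(b) → a:[0, 1, 2], b:[3]  free=[FFFF.......]

bitmap = FFFF.......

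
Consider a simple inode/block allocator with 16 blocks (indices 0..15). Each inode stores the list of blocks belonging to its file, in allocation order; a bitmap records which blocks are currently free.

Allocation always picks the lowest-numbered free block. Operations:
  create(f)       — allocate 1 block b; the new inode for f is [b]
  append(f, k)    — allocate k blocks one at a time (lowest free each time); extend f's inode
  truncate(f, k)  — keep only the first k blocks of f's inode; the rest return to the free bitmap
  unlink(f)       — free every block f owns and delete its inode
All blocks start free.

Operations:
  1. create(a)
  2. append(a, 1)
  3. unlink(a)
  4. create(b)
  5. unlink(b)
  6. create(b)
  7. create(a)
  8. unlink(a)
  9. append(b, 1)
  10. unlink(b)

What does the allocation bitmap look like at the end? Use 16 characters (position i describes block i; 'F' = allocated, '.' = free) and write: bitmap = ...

[1] create(a) — a=0 (map F...............)
[2] append(a, 1) — a=0,1 (map FF..............)
[3] unlink(a) —  (map ................)
[4] create(b) — b=0 (map F...............)
[5] unlink(b) —  (map ................)
[6] create(b) — b=0 (map F...............)
[7] create(a) — a=1 b=0 (map FF..............)
[8] unlink(a) — b=0 (map F...............)
[9] append(b, 1) — b=0,1 (map FF..............)
[10] unlink(b) —  (map ................)

bitmap = ................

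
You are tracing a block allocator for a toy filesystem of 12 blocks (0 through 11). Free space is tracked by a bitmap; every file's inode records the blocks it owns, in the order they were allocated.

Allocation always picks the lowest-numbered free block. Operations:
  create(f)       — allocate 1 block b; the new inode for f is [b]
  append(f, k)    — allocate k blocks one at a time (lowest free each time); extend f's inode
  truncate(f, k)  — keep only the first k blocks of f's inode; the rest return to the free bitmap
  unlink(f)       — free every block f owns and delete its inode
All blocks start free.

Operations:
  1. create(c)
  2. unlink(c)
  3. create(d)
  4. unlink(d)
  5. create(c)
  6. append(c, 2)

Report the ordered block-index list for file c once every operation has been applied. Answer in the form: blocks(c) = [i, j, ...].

  1. create(c)  ⇒  F...........  {c→[0]}
  2. unlink(c)  ⇒  ............  {}
  3. create(d)  ⇒  F...........  {d→[0]}
  4. unlink(d)  ⇒  ............  {}
  5. create(c)  ⇒  F...........  {c→[0]}
  6. append(c, 2)  ⇒  FFF.........  {c→[0, 1, 2]}

blocks(c) = [0, 1, 2]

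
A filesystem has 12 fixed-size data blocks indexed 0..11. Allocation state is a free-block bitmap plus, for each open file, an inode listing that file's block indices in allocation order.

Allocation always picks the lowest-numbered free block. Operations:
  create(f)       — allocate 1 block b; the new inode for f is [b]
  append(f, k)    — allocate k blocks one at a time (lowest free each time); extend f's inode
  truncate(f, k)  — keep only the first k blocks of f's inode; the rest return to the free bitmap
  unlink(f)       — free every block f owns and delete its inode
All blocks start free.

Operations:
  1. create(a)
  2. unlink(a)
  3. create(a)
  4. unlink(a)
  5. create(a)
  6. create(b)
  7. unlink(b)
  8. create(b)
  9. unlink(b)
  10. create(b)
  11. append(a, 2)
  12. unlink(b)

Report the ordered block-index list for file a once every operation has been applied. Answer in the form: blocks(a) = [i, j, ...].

create(a): bitmap=F........... | a=[0]
unlink(a): bitmap=............ | 
create(a): bitmap=F........... | a=[0]
unlink(a): bitmap=............ | 
create(a): bitmap=F........... | a=[0]
create(b): bitmap=FF.......... | a=[0] b=[1]
unlink(b): bitmap=F........... | a=[0]
create(b): bitmap=FF.......... | a=[0] b=[1]
unlink(b): bitmap=F........... | a=[0]
create(b): bitmap=FF.......... | a=[0] b=[1]
append(a, 2): bitmap=FFFF........ | a=[0, 2, 3] b=[1]
unlink(b): bitmap=F.FF........ | a=[0, 2, 3]

blocks(a) = [0, 2, 3]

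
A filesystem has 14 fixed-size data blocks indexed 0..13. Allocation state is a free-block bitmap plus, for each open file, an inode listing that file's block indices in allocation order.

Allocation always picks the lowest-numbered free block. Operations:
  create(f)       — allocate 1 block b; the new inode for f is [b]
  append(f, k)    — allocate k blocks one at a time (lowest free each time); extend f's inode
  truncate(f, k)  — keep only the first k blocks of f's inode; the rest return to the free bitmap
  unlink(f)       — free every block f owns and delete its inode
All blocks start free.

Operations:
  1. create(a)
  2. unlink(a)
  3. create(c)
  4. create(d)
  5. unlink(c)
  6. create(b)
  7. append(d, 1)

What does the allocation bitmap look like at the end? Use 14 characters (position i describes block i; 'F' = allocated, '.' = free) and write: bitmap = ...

create(a): bitmap=F............. | a=[0]
unlink(a): bitmap=.............. | 
create(c): bitmap=F............. | c=[0]
create(d): bitmap=FF............ | c=[0] d=[1]
unlink(c): bitmap=.F............ | d=[1]
create(b): bitmap=FF............ | b=[0] d=[1]
append(d, 1): bitmap=FFF........... | b=[0] d=[1, 2]

bitmap = FFF...........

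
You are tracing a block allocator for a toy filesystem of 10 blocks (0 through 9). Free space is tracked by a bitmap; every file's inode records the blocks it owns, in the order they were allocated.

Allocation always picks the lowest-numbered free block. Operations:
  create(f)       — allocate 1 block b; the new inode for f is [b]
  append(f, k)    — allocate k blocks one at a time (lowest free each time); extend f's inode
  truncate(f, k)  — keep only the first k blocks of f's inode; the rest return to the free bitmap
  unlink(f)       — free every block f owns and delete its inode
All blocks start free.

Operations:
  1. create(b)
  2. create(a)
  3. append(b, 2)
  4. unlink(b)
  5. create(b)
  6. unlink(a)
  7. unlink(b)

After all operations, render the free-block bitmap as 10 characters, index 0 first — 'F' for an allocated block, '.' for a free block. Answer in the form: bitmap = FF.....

after create(b) → b:[0]  free=[F.........]
after create(a) → a:[1], b:[0]  free=[FF........]
after append(b, 2) → a:[1], b:[0, 2, 3]  free=[FFFF......]
after unlink(b) → a:[1]  free=[.F........]
after create(b) → a:[1], b:[0]  free=[FF........]
after unlink(a) → b:[0]  free=[F.........]
after unlink(b) →   free=[..........]

bitmap = ..........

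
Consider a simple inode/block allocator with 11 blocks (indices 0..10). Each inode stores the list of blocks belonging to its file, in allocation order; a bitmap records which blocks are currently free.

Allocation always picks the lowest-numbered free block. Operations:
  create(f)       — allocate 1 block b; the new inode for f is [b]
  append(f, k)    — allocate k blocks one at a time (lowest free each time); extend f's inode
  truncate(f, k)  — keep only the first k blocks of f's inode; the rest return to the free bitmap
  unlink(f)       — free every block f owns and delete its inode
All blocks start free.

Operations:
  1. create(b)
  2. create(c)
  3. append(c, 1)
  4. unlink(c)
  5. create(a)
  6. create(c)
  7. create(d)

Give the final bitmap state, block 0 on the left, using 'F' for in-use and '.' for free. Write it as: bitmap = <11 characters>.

create(b): bitmap=F.......... | b=[0]
create(c): bitmap=FF......... | b=[0] c=[1]
append(c, 1): bitmap=FFF........ | b=[0] c=[1, 2]
unlink(c): bitmap=F.......... | b=[0]
create(a): bitmap=FF......... | a=[1] b=[0]
create(c): bitmap=FFF........ | a=[1] b=[0] c=[2]
create(d): bitmap=FFFF....... | a=[1] b=[0] c=[2] d=[3]

bitmap = FFFF.......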